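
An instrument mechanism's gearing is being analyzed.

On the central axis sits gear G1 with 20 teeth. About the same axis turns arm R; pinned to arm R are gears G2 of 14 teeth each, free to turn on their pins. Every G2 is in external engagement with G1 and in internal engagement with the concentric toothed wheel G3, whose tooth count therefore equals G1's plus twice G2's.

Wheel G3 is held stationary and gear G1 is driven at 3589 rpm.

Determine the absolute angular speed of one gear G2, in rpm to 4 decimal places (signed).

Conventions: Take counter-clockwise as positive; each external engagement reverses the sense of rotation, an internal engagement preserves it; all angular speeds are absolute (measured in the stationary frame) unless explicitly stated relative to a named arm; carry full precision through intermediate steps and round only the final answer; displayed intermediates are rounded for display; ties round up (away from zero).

topology: planetary set — G1 20T / G2 14T / G3 48T, arm = carrier (Willis)
normalise by the input: solve with ω_sun = 1, then scale by 3589 rpm
ring teeth: 20 + 2·14 = 48
20(ω_sun−ω_arm) = −48(ω_ring−ω_arm),  ω_ring = 0, ω_sun = 1
20(1−ω_arm) = −48(0−ω_arm)  ⇒  68·ω_arm = 20  ⇒  ω_arm = 5/17
sun–planet mesh: 20·(1−5/17) = −14·(ω_p−ω_arm)  ⇒  ω_p−ω_arm = -120/119
ω_p = 5/17 − 120/119 = -5/7
scale: ω_p = -5/7 × 3589 rpm = -2563.5714 rpm

-2563.5714 rpm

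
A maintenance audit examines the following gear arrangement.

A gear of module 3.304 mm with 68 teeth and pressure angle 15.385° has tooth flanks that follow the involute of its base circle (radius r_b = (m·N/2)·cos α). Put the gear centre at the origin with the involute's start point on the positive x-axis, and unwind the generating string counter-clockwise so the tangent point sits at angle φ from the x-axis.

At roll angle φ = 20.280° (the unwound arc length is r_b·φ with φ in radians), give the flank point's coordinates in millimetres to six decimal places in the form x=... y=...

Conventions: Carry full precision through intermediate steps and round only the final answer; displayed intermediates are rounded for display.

topology: single-mesh involute geometry — m = 3.304, N = 68
pitch radius r_p = m·N/2 = 3.304·68/2 = 112.336000
base radius r_b = r_p·cos α = 112.336000·cos 15.385° = 108.310427
roll angle φ = 20.280° = 0.35395277 rad
x = r_b·(cos φ + φ·sin φ) = 114.884105
y = r_b·(sin φ − φ·cos φ) = 1.581009

x=114.884105 y=1.581009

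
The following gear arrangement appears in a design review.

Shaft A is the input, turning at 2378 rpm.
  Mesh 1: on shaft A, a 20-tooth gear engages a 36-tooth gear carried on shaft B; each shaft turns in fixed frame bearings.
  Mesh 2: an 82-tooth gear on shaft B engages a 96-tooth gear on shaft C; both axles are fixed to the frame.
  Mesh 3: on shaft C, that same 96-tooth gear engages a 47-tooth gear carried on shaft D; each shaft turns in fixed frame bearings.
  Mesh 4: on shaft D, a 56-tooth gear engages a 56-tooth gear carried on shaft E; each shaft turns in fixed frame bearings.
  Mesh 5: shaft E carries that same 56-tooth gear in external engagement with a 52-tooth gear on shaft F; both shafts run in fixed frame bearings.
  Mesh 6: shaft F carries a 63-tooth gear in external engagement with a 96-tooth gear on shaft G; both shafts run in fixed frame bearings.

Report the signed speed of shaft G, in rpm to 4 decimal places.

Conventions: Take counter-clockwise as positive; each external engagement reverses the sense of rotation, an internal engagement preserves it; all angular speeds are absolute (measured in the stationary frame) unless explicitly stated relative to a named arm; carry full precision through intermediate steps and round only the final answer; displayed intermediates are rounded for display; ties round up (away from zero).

topology: fixed-axis compound train — 6 meshes, A→G
mesh 1 [20T→36T]: ω = 2378.0000×20/36 = 1321.1111 rpm, sense flips to −
mesh 2 [82T→96T]: ω = 1321.1111×82/96 = 1128.4491 rpm, sense flips to +
mesh 3 [96T→47T]: ω = 1128.4491×96/47 = 2304.9173 rpm, sense flips to −
mesh 4 [56T→56T]: ω = 2304.9173×56/56 = 2304.9173 rpm, sense flips to +
mesh 5 [56T→52T]: ω = 2304.9173×56/52 = 2482.2186 rpm, sense flips to −
mesh 6 [63T→96T]: ω = 2482.2186×63/96 = 1628.9559 rpm, sense flips to +
signed output speed = +1628.9559 rpm

+1628.9559 rpm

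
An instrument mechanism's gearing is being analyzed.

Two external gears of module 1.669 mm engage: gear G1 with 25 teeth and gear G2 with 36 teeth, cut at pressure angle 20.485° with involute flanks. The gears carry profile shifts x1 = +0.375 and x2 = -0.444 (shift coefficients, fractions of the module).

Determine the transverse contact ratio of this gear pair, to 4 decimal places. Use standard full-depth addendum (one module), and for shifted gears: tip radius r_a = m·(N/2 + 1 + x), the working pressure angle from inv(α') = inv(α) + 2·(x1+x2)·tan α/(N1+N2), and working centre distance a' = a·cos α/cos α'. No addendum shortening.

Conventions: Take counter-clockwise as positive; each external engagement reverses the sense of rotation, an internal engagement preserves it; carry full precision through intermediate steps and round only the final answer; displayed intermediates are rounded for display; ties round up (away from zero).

single-mesh involute tooth geometry (25T engaging 36T at module 1.669)
base radii: r_b1 = 19.543236, r_b2 = 28.142259
tip radii: r_a1 = 23.157375, r_a2 = 30.969964
inv(α') = inv(20.485°) + 2·(+0.375-0.444)·tan α/(25+36) = 0.01521045  ⇒  α' = 20.13144°
a' = a·cos α / cos α' = 50.9045·cos 20.485°/cos 20.13144° = 50.788383
action lengths: √(r_a1²−r_b1²) = 12.422800, √(r_a2²−r_b2²) = 12.928724
base pitch p_b = π·m·cos α = 4.911751
CR = (12.422800 + 12.928724 − 50.788383·sin 20.13144°)/4.911751 = 1.602573
contact ratio ≈ 1.6026

1.6026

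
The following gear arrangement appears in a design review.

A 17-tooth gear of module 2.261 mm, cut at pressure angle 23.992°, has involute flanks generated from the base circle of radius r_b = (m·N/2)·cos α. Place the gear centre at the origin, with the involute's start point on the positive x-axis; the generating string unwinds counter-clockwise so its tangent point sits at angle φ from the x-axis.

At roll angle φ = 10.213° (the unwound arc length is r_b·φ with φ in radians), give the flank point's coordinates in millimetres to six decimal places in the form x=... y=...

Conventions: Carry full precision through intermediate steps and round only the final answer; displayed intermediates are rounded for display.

recognized (one wheel, involute flank): single-mesh tooth geometry, m = 2.261, N = 17
pitch radius r_p = m·N/2 = 2.261·17/2 = 19.218500
base radius r_b = r_p·cos α = 19.218500·cos 23.992° = 17.558065
roll angle φ = 10.213° = 0.17825048 rad
x = r_b·(cos φ + φ·sin φ) = 17.834791
y = r_b·(sin φ − φ·cos φ) = 0.033042

x=17.834791 y=0.033042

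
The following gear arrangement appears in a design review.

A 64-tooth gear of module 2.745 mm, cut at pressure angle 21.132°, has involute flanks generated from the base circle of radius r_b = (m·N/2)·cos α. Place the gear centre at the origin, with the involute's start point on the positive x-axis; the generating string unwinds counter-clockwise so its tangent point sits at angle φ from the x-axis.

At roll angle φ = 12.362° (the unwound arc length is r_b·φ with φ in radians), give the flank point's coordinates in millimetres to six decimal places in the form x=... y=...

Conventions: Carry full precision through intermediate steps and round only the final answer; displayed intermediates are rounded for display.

single-mesh involute tooth geometry (64T wheel at module 2.745)
pitch radius r_p = m·N/2 = 2.745·64/2 = 87.840000
base radius r_b = r_p·cos α = 87.840000·cos 21.132° = 81.932965
roll angle φ = 12.362° = 0.21575760 rad
x = r_b·(cos φ + φ·sin φ) = 83.817873
y = r_b·(sin φ − φ·cos φ) = 0.273031

x=83.817873 y=0.273031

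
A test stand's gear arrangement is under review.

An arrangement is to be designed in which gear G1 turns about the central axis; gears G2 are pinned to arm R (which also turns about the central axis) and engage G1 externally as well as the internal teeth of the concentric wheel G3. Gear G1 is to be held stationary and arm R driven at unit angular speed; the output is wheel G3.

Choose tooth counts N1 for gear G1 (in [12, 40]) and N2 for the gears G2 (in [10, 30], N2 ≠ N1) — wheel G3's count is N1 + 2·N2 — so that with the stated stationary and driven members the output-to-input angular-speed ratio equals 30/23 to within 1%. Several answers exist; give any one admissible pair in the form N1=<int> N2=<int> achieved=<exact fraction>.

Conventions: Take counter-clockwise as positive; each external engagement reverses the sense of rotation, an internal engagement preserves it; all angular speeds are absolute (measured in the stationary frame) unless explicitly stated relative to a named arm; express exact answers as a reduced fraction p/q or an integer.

design class (target 30/23): planetary set
Willis with ω_sun = 0: ω_ring/ω_arm = (N1+N3)/N3; set equal to 30/23  ⇒  N3/N1 = 1/(30/23 − 1) = 23/7
N3 = N1 + 2·N2  ⇒  N2/N1 = (N3/N1 − 1)/2 = (23/7 − 1)/2 = 8/7
smallest multiple with N1 ≥ 12 and N2 ≥ 10: k = 2  ⇒  N1 = 2·7 = 14, N2 = 2·8 = 16 (N1 ≤ 40, N2 ≤ 30, N2 ≠ N1 ✓), N3 = 14 + 2·16 = 46
check: (N1+N3)/N3 with N1 = 14, N3 = 46 gives 30/23; |achieved − target| = 0 ≤ 3/230 ✓

N1=14 N2=16 achieved=30/23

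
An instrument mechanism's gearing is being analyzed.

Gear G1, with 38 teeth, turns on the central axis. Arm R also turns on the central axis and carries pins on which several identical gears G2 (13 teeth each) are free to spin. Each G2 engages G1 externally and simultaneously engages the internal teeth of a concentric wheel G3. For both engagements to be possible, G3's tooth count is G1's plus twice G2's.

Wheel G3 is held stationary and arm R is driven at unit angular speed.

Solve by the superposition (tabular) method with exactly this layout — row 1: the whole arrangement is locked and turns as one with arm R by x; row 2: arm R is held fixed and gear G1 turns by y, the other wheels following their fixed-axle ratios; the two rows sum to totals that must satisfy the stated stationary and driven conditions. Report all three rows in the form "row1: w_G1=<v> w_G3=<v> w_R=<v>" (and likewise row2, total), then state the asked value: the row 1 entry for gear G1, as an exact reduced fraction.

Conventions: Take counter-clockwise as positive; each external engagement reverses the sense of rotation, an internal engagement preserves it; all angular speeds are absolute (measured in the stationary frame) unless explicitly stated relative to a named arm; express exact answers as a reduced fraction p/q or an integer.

topology: planetary set — G1 38T / G2 13T / G3 64T, arm = carrier (Willis)
row 1 (train locked, turned with arm): all members turn x
row 2: sun turns y, ring = −(38/64)·y, arm 0
boundary: total ω_ring = x − (38/64)·y = 0 and total ω_arm = x = 1  ⇒  y = 32/19, x = 1
row 2 ring = −(38/64)·32/19 = -1
totals (row 1 + row 2): sun 1 + 32/19 = 51/19, ring 1 + (-1) = 0, arm 1 + 0 = 1
asked cell (row1, sun) = 1

row1: w_G1=1 w_G3=1 w_R=1
row2: w_G1=32/19 w_G3=-1 w_R=0
total: w_G1=51/19 w_G3=0 w_R=1
asked value: 1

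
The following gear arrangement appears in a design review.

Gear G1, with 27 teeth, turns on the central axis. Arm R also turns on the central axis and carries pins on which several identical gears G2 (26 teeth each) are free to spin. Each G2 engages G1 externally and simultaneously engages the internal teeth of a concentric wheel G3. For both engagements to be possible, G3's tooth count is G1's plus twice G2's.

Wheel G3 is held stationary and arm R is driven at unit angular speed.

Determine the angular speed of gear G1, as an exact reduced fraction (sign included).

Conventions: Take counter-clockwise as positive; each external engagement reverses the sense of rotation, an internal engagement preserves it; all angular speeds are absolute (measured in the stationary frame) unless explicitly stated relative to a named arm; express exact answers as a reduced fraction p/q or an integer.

106/27

planetary set (27T centre, 26T on arm, 79T internal) — Willis relation
ring teeth: 27 + 2·26 = 79
27(ω_sun−ω_arm) = −79(ω_ring−ω_arm),  ω_ring = 0, ω_arm = 1
ω_sun = 1 − (79/27)(0−1) = 106/27
exact speed ratio = 106/27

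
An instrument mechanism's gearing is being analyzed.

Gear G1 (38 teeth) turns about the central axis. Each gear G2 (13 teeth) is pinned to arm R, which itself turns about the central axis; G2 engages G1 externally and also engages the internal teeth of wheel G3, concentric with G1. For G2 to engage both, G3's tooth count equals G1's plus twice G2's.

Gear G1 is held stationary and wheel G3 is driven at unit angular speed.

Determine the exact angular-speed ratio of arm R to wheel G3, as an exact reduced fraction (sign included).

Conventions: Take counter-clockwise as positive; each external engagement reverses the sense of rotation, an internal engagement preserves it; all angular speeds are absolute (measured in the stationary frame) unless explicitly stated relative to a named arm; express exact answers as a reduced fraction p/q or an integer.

32/51

topology: planetary set — G1 38T / G2 13T / G3 64T, arm = carrier (Willis)
ring teeth: 38 + 2·13 = 64
38(ω_sun−ω_arm) = −64(ω_ring−ω_arm),  ω_sun = 0, ω_ring = 1
38(0−ω_arm) = −64(1−ω_arm)  ⇒  102·ω_arm = 64  ⇒  ω_arm = 32/51
ω_out/ω_in = 32/51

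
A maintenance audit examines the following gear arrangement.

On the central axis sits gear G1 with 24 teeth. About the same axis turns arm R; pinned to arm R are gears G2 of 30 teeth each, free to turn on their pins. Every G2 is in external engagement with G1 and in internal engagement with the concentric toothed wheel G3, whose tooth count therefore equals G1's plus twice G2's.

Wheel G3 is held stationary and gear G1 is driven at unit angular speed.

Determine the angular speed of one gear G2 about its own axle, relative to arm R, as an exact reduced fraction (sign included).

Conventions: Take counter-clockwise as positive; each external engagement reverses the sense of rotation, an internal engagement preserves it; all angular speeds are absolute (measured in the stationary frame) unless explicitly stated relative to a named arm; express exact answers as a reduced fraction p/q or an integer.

class = planetary set [G3 = 24+2·30 = 84; Willis about the carrier]
ring teeth: 24 + 2·30 = 84
24(ω_sun−ω_arm) = −84(ω_ring−ω_arm),  ω_ring = 0, ω_sun = 1
24(1−ω_arm) = −84(0−ω_arm)  ⇒  108·ω_arm = 24  ⇒  ω_arm = 2/9
sun–planet mesh: 24·(1−2/9) = −30·(ω_p−ω_arm)  ⇒  ω_p−ω_arm = -28/45
exact speed ratio = -28/45

-28/45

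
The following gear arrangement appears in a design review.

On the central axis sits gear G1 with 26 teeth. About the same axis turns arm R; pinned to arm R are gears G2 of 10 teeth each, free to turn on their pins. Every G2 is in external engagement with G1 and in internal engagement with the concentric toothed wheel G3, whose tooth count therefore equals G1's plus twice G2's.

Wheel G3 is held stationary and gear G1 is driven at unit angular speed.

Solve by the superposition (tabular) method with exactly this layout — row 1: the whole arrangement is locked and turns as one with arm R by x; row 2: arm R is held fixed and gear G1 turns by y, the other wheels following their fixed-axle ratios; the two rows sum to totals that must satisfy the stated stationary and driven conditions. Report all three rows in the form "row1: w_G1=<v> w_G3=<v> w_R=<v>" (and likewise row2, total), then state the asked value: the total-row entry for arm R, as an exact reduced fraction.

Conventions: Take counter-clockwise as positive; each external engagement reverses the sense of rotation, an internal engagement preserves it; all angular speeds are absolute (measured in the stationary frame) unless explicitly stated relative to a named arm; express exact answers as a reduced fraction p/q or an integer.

row1: w_G1=13/36 w_G3=13/36 w_R=13/36
row2: w_G1=23/36 w_G3=-13/36 w_R=0
total: w_G1=1 w_G3=0 w_R=13/36
asked value: 13/36

class = planetary set [G3 = 26+2·10 = 46; Willis about the carrier]
superposition row 1 [locked train]: every member turns x
superposition row 2 [arm held]: sun y, ring −(26/46)·y, arm 0
boundary: total ω_ring = x − (26/46)·y = 0 and total ω_sun = x + y = 1  ⇒  y = 23/36, x = 13/36
row 2 ring = −(26/46)·23/36 = -13/36
totals (row 1 + row 2): sun 13/36 + 23/36 = 1, ring 13/36 + (-13/36) = 0, arm 13/36 + 0 = 13/36
asked cell (total, arm) = 13/36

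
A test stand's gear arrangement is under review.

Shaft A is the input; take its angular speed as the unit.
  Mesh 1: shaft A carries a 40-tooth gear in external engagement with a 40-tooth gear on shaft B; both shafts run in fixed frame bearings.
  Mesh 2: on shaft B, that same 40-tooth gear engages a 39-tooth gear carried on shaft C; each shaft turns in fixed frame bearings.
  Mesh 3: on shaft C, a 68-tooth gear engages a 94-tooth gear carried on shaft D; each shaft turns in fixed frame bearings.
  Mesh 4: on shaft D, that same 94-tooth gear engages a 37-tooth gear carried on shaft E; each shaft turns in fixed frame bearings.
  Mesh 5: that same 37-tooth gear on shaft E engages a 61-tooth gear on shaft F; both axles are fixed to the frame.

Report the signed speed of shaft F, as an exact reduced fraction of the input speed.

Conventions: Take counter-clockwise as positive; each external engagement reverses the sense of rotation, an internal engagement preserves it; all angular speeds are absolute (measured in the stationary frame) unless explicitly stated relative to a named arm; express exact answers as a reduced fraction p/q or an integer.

-2720/2379

5-mesh fixed-axis compound train (all bearings frame-fixed)
mesh 1 [40T→40T]: |ω|/ω_in = 1×40/40 = 1, sense flips to −
mesh 2 [40T→39T]: |ω|/ω_in = 1×40/39 = 40/39, sense flips to +
mesh 3 [68T→94T]: |ω|/ω_in = (40/39)×68/94 = 1360/1833, sense flips to −
mesh 4 [94T→37T]: |ω|/ω_in = (1360/1833)×94/37 = 2720/1443, sense flips to +
mesh 5 [37T→61T]: |ω|/ω_in = (2720/1443)×37/61 = 2720/2379, sense flips to −
signed output speed (× input speed) = -2720/2379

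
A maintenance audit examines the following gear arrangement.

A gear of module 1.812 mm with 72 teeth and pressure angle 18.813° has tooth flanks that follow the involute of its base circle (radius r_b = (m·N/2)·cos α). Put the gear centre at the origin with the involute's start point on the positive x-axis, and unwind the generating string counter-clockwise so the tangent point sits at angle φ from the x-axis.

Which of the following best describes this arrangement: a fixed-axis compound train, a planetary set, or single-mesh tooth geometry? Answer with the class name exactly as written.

single-mesh tooth geometry

class = single-mesh tooth geometry [base-circle involute, m = 1.812, 72T]
classification: single-mesh tooth geometry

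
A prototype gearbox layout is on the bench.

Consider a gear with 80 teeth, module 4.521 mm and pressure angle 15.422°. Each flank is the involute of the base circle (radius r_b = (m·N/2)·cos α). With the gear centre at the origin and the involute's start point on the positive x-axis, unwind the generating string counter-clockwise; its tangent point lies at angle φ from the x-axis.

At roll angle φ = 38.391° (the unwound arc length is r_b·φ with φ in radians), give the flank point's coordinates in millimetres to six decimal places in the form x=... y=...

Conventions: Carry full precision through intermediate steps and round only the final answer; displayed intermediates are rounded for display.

x=209.178269 y=16.708696

topology: single-mesh involute geometry — m = 4.521, N = 80
pitch radius r_p = m·N/2 = 4.521·80/2 = 180.840000
base radius r_b = r_p·cos α = 180.840000·cos 15.422° = 174.328560
roll angle φ = 38.391° = 0.67004935 rad
x = r_b·(cos φ + φ·sin φ) = 209.178269
y = r_b·(sin φ − φ·cos φ) = 16.708696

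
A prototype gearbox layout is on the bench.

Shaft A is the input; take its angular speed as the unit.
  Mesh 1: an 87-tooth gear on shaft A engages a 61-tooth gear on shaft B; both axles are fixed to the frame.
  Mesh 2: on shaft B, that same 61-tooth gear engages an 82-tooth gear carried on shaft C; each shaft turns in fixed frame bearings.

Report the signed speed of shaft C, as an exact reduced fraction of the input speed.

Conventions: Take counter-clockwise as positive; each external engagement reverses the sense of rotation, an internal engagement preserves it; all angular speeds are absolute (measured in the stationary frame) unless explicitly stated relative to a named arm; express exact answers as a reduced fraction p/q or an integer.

2-mesh fixed-axis compound train (all bearings frame-fixed)
mesh 1 [87T→61T]: |ω|/ω_in = 1×87/61 = 87/61, sense flips to −
mesh 2 [61T→82T]: |ω|/ω_in = (87/61)×61/82 = 87/82, sense flips to +
signed output speed (× input speed) = 87/82

87/82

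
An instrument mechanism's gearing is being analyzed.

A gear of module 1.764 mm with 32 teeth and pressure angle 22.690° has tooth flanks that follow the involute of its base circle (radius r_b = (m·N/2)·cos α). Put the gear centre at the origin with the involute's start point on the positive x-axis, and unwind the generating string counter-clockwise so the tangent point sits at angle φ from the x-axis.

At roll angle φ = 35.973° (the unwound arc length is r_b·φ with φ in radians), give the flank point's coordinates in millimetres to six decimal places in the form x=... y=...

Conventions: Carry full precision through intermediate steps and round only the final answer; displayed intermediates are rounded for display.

recognized (one wheel, involute flank): single-mesh tooth geometry, m = 1.764, N = 32
pitch radius r_p = m·N/2 = 1.764·32/2 = 28.224000
base radius r_b = r_p·cos α = 28.224000·cos 22.690° = 26.039616
roll angle φ = 35.973° = 0.62784729 rad
x = r_b·(cos φ + φ·sin φ) = 30.677112
y = r_b·(sin φ − φ·cos φ) = 2.064706

x=30.677112 y=2.064706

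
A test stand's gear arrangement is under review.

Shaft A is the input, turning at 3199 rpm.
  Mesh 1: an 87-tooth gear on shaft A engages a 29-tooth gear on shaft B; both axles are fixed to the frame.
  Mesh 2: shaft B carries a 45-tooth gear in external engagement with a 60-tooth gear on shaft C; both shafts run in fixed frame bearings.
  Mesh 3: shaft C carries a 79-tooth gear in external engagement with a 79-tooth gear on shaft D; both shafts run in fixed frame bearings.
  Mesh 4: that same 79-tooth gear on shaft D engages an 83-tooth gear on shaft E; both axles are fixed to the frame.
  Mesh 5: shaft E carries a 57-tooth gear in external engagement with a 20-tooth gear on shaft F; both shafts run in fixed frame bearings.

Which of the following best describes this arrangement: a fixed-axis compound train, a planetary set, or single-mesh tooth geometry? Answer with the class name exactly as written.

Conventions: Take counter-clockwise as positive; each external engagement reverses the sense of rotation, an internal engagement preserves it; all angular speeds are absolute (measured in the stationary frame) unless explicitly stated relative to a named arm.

fixed-axis compound train

topology: fixed-axis compound train — 5 meshes, A→F
classification: fixed-axis compound train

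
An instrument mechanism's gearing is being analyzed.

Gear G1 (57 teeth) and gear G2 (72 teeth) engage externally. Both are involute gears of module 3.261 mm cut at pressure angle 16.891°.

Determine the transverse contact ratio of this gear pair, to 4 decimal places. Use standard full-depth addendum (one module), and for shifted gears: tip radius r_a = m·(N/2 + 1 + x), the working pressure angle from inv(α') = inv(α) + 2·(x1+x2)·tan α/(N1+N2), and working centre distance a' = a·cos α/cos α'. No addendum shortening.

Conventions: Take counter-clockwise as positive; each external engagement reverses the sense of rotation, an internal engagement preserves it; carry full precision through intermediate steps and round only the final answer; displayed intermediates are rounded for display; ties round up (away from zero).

2.0012

recognized (one external pair, fixed centres): single-mesh tooth geometry, m = 3.261, N1 = 57, N2 = 72
base radii: r_b1 = 88.929062, r_b2 = 112.331447
tip radii: r_a1 = 96.199500, r_a2 = 120.657000
no profile shift: α' = α, a' = a
action lengths: √(r_a1²−r_b1²) = 36.687405, √(r_a2²−r_b2²) = 44.042680
base pitch p_b = π·m·cos α = 9.802768
CR = (36.687405 + 44.042680 − 210.334500·sin 16.89100°)/9.802768 = 2.001169
contact ratio ≈ 2.0012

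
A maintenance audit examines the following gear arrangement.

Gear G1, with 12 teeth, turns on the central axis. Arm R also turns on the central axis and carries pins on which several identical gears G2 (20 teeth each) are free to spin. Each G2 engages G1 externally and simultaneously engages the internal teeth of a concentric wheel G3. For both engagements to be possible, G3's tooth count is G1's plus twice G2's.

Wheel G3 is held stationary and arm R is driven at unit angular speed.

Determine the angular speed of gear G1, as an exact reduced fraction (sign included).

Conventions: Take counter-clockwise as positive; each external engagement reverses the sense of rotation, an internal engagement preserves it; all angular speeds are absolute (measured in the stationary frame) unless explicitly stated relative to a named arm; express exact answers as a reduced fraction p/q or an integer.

recognized (axles ride arm R): planetary set, 12/20/52 teeth
ring teeth: 12 + 2·20 = 52
12(ω_sun−ω_arm) = −52(ω_ring−ω_arm),  ω_ring = 0, ω_arm = 1
ω_sun = 1 − (52/12)(0−1) = 16/3
exact speed ratio = 16/3

16/3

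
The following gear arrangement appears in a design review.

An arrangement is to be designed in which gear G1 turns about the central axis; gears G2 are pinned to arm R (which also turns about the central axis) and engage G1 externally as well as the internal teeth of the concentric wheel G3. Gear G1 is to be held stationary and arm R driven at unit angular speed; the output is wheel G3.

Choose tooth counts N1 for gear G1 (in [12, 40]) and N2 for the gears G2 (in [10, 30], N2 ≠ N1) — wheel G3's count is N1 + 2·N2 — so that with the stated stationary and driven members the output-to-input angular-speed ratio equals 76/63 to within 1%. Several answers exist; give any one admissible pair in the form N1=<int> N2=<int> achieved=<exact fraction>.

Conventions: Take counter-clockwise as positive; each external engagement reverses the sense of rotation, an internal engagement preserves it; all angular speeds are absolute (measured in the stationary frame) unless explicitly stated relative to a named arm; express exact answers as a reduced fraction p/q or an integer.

planetary set to be sized for 76/63 (Willis relation)
Willis with ω_sun = 0: ω_ring/ω_arm = (N1+N3)/N3; set equal to 76/63  ⇒  N3/N1 = 1/(76/63 − 1) = 63/13
N3 = N1 + 2·N2  ⇒  N2/N1 = (N3/N1 − 1)/2 = (63/13 − 1)/2 = 25/13
smallest multiple with N1 ≥ 12 and N2 ≥ 10: k = 1  ⇒  N1 = 1·13 = 13, N2 = 1·25 = 25 (N1 ≤ 40, N2 ≤ 30, N2 ≠ N1 ✓), N3 = 13 + 2·25 = 63
check: (N1+N3)/N3 with N1 = 13, N3 = 63 gives 76/63; |achieved − target| = 0 ≤ 19/1575 ✓

N1=13 N2=25 achieved=76/63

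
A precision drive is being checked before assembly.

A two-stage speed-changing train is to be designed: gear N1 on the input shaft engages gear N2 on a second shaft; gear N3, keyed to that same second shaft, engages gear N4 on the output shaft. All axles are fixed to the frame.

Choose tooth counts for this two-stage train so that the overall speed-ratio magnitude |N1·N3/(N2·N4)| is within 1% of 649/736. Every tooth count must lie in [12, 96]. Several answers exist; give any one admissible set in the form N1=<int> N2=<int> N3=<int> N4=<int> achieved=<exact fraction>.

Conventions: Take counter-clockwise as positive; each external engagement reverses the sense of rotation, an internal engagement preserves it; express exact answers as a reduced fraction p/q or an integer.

N1=22 N2=16 N3=59 N4=92 achieved=649/736

2-stage fixed-axis compound train for ratio 649/736
target = 649/736 in lowest terms: an exact hit needs N1·N3 = k·649 and N2·N4 = k·736 for one integer k, every count in [12, 96]; additionally prefer no 1:1 stage (N1 ≠ N2, N3 ≠ N4)
k = 1: no 1:1-free in-range split of k·649 and k·736 into factor pairs; take k = 2
k = 2: N1·N3 = 1298 = 22·59, N2·N4 = 1472 = 16·92
achieved = 22·59/(16·92) = 649/736; |achieved − target| = 0 ≤ 649/73600 ✓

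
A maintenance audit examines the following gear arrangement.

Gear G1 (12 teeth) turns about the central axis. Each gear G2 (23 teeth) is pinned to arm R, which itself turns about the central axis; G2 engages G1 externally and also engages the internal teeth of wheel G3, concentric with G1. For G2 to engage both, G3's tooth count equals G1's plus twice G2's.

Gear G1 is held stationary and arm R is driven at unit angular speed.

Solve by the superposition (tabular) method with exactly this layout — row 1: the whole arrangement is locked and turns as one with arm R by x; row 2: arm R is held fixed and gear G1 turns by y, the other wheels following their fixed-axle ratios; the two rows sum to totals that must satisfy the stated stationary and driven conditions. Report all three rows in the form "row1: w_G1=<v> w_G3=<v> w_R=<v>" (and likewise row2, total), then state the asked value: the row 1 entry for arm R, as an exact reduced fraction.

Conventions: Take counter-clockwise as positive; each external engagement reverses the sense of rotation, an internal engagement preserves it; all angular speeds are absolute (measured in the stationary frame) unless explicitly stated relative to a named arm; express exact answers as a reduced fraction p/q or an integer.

topology: planetary set — G1 12T / G2 23T / G3 58T, arm = carrier (Willis)
row 1 (train locked, turned with arm): all members turn x
superposition row 2 [arm held]: sun y, ring −(12/58)·y, arm 0
boundary: total ω_sun = x + y = 0 and total ω_arm = x = 1  ⇒  y = -1, x = 1
row 2 ring = −(12/58)·(-1) = 6/29
totals (row 1 + row 2): sun 1 + (-1) = 0, ring 1 + 6/29 = 35/29, arm 1 + 0 = 1
asked cell (row1, arm) = 1

row1: w_G1=1 w_G3=1 w_R=1
row2: w_G1=-1 w_G3=6/29 w_R=0
total: w_G1=0 w_G3=35/29 w_R=1
asked value: 1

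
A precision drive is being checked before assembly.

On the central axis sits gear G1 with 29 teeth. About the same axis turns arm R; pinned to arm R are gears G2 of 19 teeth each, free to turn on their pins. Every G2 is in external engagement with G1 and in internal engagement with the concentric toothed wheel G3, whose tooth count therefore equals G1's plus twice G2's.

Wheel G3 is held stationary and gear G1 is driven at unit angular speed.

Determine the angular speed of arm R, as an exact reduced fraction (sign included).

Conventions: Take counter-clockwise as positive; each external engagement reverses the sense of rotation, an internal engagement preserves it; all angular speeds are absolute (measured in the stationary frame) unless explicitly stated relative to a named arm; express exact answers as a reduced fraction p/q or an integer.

recognized (axles ride arm R): planetary set, 29/19/67 teeth
ring teeth: 29 + 2·19 = 67
29(ω_sun−ω_arm) = −67(ω_ring−ω_arm),  ω_ring = 0, ω_sun = 1
29(1−ω_arm) = −67(0−ω_arm)  ⇒  96·ω_arm = 29  ⇒  ω_arm = 29/96
exact speed ratio = 29/96

29/96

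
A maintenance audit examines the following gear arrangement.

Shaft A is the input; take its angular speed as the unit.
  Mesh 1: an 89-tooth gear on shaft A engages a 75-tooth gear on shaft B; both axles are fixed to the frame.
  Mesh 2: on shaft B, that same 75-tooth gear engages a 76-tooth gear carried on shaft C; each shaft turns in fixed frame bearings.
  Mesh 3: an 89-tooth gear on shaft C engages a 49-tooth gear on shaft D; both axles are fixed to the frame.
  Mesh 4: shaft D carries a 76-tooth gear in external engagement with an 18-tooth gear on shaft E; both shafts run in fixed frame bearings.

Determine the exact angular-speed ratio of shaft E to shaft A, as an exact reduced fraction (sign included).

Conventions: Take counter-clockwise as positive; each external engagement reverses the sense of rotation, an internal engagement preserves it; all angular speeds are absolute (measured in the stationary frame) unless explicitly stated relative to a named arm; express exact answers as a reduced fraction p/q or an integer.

7921/882

class = fixed-axis compound train [4 meshes; 4 ratios multiply, 4 sense flips]
mesh 1 [89T→75T]: running ratio 89/75, sense −
mesh 2 [75T→76T]: running ratio 89/76, sense +
mesh 3 [89T→49T]: running ratio 7921/3724, sense −
mesh 4 [76T→18T]: running ratio 7921/882, sense +
ω_out/ω_in = 7921/882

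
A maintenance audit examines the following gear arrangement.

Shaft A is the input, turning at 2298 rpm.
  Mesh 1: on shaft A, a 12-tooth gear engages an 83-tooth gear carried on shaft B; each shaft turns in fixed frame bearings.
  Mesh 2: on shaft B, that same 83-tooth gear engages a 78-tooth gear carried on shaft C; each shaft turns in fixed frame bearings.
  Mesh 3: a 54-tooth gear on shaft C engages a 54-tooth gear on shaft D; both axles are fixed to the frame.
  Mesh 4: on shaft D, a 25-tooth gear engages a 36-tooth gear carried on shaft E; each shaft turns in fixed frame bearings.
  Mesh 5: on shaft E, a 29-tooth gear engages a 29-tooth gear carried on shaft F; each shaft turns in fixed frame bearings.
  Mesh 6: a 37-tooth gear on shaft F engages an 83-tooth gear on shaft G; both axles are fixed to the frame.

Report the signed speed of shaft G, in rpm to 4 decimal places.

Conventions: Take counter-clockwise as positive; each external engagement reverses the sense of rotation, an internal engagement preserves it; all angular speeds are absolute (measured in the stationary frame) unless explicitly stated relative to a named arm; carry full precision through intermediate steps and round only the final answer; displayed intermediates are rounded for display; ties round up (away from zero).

+109.4455 rpm

6-mesh fixed-axis compound train (all bearings frame-fixed)
mesh 1 [12T→83T]: ω = 2298.0000×12/83 = 332.2410 rpm, sense flips to −
mesh 2 [83T→78T]: ω = 332.2410×83/78 = 353.5385 rpm, sense flips to +
mesh 3 [54T→54T]: ω = 353.5385×54/54 = 353.5385 rpm, sense flips to −
mesh 4 [25T→36T]: ω = 353.5385×25/36 = 245.5128 rpm, sense flips to +
mesh 5 [29T→29T]: ω = 245.5128×29/29 = 245.5128 rpm, sense flips to −
mesh 6 [37T→83T]: ω = 245.5128×37/83 = 109.4455 rpm, sense flips to +
signed output speed = +109.4455 rpm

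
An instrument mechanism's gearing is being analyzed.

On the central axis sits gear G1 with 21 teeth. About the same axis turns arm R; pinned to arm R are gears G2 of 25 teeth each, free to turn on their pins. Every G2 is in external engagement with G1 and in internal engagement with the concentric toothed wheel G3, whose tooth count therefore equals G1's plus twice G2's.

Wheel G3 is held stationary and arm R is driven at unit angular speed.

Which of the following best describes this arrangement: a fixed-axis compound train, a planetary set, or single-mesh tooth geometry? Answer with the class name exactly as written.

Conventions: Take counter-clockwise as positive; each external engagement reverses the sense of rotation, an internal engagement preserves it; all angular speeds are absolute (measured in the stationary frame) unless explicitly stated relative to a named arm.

planetary set (21T centre, 25T on arm, 71T internal) — Willis relation
classification: planetary set

planetary set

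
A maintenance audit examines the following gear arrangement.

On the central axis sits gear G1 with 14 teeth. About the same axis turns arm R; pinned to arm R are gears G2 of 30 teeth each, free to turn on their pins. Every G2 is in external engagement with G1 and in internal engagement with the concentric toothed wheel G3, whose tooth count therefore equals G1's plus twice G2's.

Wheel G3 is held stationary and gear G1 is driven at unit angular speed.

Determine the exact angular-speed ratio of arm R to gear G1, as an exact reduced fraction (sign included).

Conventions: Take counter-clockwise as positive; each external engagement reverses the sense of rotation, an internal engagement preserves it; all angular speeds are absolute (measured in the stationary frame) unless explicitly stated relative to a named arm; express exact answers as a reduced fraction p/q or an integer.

recognized (axles ride arm R): planetary set, 14/30/74 teeth
ring teeth: 14 + 2·30 = 74
14(ω_sun−ω_arm) = −74(ω_ring−ω_arm),  ω_ring = 0, ω_sun = 1
14(1−ω_arm) = −74(0−ω_arm)  ⇒  88·ω_arm = 14  ⇒  ω_arm = 7/44
ω_out/ω_in = 7/44

7/44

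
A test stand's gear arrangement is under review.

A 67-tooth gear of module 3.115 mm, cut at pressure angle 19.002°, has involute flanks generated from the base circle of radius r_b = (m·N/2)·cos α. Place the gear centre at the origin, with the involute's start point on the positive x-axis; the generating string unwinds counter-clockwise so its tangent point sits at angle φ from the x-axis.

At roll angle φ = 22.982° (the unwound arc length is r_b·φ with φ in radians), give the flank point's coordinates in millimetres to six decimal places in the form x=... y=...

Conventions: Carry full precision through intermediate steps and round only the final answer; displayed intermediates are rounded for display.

x=106.286842 y=2.088519

single-mesh involute tooth geometry (67T wheel at module 3.115)
pitch radius r_p = m·N/2 = 3.115·67/2 = 104.352500
base radius r_b = r_p·cos α = 104.352500·cos 19.002° = 98.666041
roll angle φ = 22.982° = 0.40111157 rad
x = r_b·(cos φ + φ·sin φ) = 106.286842
y = r_b·(sin φ − φ·cos φ) = 2.088519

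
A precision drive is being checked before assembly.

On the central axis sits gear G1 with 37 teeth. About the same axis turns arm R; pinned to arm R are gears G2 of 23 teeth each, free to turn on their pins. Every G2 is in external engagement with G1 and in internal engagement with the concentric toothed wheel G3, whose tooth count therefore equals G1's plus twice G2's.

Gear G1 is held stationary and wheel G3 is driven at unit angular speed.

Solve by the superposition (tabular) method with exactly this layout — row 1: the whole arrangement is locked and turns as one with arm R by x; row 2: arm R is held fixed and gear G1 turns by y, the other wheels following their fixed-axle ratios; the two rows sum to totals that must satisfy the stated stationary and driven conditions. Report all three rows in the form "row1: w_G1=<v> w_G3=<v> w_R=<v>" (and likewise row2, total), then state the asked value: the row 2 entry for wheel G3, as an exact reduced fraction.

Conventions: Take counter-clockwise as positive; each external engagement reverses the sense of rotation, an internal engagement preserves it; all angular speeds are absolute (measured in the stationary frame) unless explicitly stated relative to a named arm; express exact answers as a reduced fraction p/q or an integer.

topology: planetary set — G1 37T / G2 23T / G3 83T, arm = carrier (Willis)
row 1: whole set turns with the arm by x
row 2 — arm fixed, fixed-axis ratios: sun y, ring −(37/83)·y, arm 0
boundary: total ω_sun = x + y = 0 and total ω_ring = x − (37/83)·y = 1  ⇒  y = -83/120, x = 83/120
row 2 ring = −(37/83)·(-83/120) = 37/120
totals (row 1 + row 2): sun 83/120 + (-83/120) = 0, ring 83/120 + 37/120 = 1, arm 83/120 + 0 = 83/120
asked cell (row2, ring) = 37/120

row1: w_G1=83/120 w_G3=83/120 w_R=83/120
row2: w_G1=-83/120 w_G3=37/120 w_R=0
total: w_G1=0 w_G3=1 w_R=83/120
asked value: 37/120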